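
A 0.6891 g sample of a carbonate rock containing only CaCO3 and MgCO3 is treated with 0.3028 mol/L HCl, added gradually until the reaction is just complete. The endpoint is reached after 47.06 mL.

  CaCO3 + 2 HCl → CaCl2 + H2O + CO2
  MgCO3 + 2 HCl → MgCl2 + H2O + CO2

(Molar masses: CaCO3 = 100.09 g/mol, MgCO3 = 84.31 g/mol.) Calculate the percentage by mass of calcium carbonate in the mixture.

n(HCl) = 0.04706 × 0.3028 = 0.01425 mol
Let x = n(CaCO3), y = n(MgCO3).
Titrant: 2x + 2y = 0.01425;  mass: 100.09x + 84.31y = 0.6891
Solving, x = 5.602 × 10^-3 mol, y = 1.523 × 10^-3 mol
mass of CaCO3 = 5.602 × 10^-3 × 100.09 = 0.5607 g
% CaCO3 = 0.5607 / 0.6891 × 100 = 81.37 %

81.37 %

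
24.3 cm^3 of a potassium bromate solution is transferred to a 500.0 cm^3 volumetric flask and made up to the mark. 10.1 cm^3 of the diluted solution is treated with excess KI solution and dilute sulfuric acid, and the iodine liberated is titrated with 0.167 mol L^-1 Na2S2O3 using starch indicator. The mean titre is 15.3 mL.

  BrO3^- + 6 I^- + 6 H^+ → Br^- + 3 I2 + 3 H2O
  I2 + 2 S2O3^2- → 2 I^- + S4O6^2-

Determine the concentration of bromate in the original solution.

0.868 mol/L

n(S2O3^2-) = 0.0153 × 0.167 = 2.56 × 10^-3 mol
n(I2) = n(S2O3^2-)/2 = 1.28 × 10^-3 mol
From the 1:3 ratio, n(BrO3^-) in the aliquot = 1/3 × 1.28 × 10^-3 = 4.26 × 10^-4 mol
[BrO3^-]_dilute = 4.26 × 10^-4 / 0.0101 = 0.0422 mol/L
[BrO3^-]_original = 0.0422 × 500.0/24.3 = 0.868 mol/L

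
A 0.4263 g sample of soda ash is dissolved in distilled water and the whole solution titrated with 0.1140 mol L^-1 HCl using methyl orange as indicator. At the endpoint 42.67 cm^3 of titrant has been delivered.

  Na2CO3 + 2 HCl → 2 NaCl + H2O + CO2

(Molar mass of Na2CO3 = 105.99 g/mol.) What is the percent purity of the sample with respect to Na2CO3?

n(HCl) = 0.04267 L × 0.1140 mol/L = 4.864 × 10^-3 mol
From the 1:2 ratio, n(Na2CO3) = 1/2 × 4.864 × 10^-3 = 2.432 × 10^-3 mol
mass of Na2CO3 = 2.432 × 10^-3 × 105.99 g/mol = 0.2578 g
% Na2CO3 = 0.2578 / 0.4263 × 100 = 60.47 %

60.47 %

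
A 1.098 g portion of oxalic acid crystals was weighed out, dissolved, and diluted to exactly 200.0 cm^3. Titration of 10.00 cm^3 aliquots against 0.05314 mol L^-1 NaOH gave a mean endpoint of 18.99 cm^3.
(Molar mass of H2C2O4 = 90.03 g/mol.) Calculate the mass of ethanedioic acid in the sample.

H2C2O4 + 2 NaOH → Na2C2O4 + 2 H2O
n(NaOH) per titration = 0.01899 × 0.05314 = 1.009 × 10^-3 mol
From the 1:2 ratio, n(H2C2O4) in each aliquot = 1/2 × 1.009 × 10^-3 = 5.046 × 10^-4 mol
n(H2C2O4) in the whole flask = 5.046 × 10^-4 × 200.0/10.00 = 0.01009 mol
mass of H2C2O4 = 0.01009 × 90.03 = 0.9085 g

0.9085 g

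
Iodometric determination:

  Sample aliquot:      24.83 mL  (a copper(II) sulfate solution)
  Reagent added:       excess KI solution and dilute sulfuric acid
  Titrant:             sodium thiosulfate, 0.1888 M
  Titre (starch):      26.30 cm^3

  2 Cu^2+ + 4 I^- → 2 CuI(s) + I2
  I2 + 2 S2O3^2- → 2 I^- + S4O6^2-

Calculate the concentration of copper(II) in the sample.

n(S2O3^2-) = 0.02630 × 0.1888 = 4.965 × 10^-3 mol
n(I2) = n(S2O3^2-)/2 = 2.483 × 10^-3 mol
From the 2:1 ratio, n(Cu2+) in the aliquot = 2/1 × 2.483 × 10^-3 = 4.965 × 10^-3 mol
[Cu2+] = 4.965 × 10^-3 / 0.02483 = 0.2000 mol/L

0.2000 M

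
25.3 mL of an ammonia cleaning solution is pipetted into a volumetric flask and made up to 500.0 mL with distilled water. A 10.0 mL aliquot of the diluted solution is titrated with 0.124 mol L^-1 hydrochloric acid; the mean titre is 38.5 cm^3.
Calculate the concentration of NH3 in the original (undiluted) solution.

NH3 + HCl → NH4Cl
n(HCl) = 0.0385 × 0.124 = 4.77 × 10^-3 mol
n(NH3) in the aliquot = 4.77 × 10^-3 mol (1:1 ratio)
[NH3]_dilute = 4.77 × 10^-3 / 0.0100 = 0.477 mol/L
Dilution factor = 500.0 / 25.3 = 19.76
[NH3]_stock = 0.477 × 19.76 = 9.43 mol/L

9.43 mol/L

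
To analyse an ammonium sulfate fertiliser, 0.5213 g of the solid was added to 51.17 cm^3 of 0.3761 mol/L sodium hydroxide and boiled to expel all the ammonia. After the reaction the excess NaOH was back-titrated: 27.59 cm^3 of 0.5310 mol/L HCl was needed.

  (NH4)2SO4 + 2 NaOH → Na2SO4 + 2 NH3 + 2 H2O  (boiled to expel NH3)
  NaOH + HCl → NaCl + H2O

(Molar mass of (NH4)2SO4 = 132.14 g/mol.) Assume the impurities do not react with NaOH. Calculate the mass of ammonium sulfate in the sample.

0.3036 g

n(NaOH) added = 0.05117 × 0.3761 = 0.01925 mol
n(HCl) used in back-titration = 0.02759 × 0.5310 = 0.01465 mol
n(NaOH) left over = 0.01465 mol (1:1 ratio)
n(NaOH) consumed by analyte = 0.01925 − 0.01465 = 4.595 × 10^-3 mol
From the 1:2 ratio, n((NH4)2SO4) = 1/2 × 4.595 × 10^-3 = 2.297 × 10^-3 mol
mass of (NH4)2SO4 = 2.297 × 10^-3 × 132.14 = 0.3036 g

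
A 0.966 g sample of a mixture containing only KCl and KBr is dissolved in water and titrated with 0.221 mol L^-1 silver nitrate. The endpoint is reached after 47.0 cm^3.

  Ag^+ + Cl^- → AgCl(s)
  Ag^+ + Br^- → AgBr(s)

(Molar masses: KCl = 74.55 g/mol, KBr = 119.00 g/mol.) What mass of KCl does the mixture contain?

n(AgNO3) = 0.0470 × 0.221 = 0.0104 mol
Let x = n(KCl), y = n(KBr).
Titrant: 1x + 1y = 0.0104;  mass: 74.55x + 119.00y = 0.966
Solving, x = 6.08 × 10^-3 mol, y = 4.31 × 10^-3 mol
mass of KCl = 6.08 × 10^-3 × 74.55 = 0.453 g

0.453 g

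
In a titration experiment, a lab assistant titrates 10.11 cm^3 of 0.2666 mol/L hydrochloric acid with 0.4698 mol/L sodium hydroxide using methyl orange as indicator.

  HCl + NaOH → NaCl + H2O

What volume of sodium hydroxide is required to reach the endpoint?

n(HCl) = 0.01011 L × 0.2666 mol/L = 2.695 × 10^-3 mol
n(NaOH) = 2.695 × 10^-3 mol (1:1 stoichiometry)
V(NaOH) = 2.695 × 10^-3 mol / 0.4698 mol/L = 0.005737 L = 5.737 mL

5.737 mL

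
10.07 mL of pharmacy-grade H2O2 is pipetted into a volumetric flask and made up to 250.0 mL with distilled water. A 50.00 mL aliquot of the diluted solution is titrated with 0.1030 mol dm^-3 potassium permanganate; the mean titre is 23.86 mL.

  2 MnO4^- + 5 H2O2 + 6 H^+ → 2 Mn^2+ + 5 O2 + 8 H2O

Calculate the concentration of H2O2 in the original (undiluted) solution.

n(KMnO4) = 0.02386 × 0.1030 = 2.458 × 10^-3 mol
From the 5:2 ratio, n(H2O2) in the aliquot = 5/2 × 2.458 × 10^-3 = 6.144 × 10^-3 mol
[H2O2]_dilute = 6.144 × 10^-3 / 0.05000 = 0.1229 mol/L
Dilution factor = 250.0 / 10.07 = 24.83
[H2O2]_stock = 0.1229 × 24.83 = 3.051 mol/L

3.051 mol/L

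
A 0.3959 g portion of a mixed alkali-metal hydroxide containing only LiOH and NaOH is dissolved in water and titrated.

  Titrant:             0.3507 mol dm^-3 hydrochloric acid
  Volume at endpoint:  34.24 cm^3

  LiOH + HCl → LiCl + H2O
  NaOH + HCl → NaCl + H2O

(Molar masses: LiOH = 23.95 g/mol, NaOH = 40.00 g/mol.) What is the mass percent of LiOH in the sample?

31.82 %

n(HCl) = 0.03424 × 0.3507 = 0.01201 mol
Let x = n(LiOH), y = n(NaOH).
Titrant: 1x + 1y = 0.01201;  mass: 23.95x + 40.00y = 0.3959
Solving, x = 5.260 × 10^-3 mol, y = 6.748 × 10^-3 mol
mass of LiOH = 5.260 × 10^-3 × 23.95 = 0.1260 g
% LiOH = 0.1260 / 0.3959 × 100 = 31.82 %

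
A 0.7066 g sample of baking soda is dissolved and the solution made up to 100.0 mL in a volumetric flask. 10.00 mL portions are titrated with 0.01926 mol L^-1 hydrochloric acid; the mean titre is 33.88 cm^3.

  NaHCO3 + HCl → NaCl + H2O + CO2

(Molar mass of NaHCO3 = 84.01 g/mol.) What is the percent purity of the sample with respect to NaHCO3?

77.58 %

n(HCl) per titration = 0.03388 × 0.01926 = 6.525 × 10^-4 mol
n(NaHCO3) in each aliquot = 6.525 × 10^-4 mol (1:1 ratio)
n(NaHCO3) in the whole flask = 6.525 × 10^-4 × 100.0/10.00 = 6.525 × 10^-3 mol
mass of NaHCO3 = 6.525 × 10^-3 × 84.01 = 0.5482 g
% NaHCO3 = 0.5482 / 0.7066 × 100 = 77.58 %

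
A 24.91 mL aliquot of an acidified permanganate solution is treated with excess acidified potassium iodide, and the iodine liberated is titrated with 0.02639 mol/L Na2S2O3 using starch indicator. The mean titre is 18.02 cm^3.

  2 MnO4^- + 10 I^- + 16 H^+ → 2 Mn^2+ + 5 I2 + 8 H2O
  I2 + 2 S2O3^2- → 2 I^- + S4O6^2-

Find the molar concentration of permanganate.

0.003818 mol/L

n(S2O3^2-) = 0.01802 × 0.02639 = 4.755 × 10^-4 mol
n(I2) = n(S2O3^2-)/2 = 2.378 × 10^-4 mol
From the 2:5 ratio, n(MnO4^-) in the aliquot = 2/5 × 2.378 × 10^-4 = 9.511 × 10^-5 mol
[MnO4^-] = 9.511 × 10^-5 / 0.02491 = 0.003818 mol/L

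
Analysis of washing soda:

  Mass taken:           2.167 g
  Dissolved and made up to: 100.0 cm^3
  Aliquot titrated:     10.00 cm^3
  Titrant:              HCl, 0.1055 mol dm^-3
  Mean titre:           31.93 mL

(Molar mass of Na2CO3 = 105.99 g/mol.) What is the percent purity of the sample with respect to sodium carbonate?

Na2CO3 + 2 HCl → 2 NaCl + H2O + CO2
n(HCl) per titration = 0.03193 × 0.1055 = 3.369 × 10^-3 mol
From the 1:2 ratio, n(Na2CO3) in each aliquot = 1/2 × 3.369 × 10^-3 = 1.684 × 10^-3 mol
n(Na2CO3) in the whole flask = 1.684 × 10^-3 × 100.0/10.00 = 0.01684 mol
mass of Na2CO3 = 0.01684 × 105.99 = 1.785 g
% Na2CO3 = 1.785 / 2.167 × 100 = 82.38 %

82.38 %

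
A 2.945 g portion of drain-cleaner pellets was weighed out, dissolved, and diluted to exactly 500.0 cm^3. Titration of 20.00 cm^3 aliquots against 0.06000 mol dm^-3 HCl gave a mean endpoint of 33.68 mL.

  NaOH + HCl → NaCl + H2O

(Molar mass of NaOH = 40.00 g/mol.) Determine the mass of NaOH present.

n(HCl) per titration = 0.03368 × 0.06000 = 2.021 × 10^-3 mol
n(NaOH) in each aliquot = 2.021 × 10^-3 mol (1:1 ratio)
n(NaOH) in the whole flask = 2.021 × 10^-3 × 500.0/20.00 = 0.05052 mol
mass of NaOH = 0.05052 × 40.00 = 2.021 g

2.021 g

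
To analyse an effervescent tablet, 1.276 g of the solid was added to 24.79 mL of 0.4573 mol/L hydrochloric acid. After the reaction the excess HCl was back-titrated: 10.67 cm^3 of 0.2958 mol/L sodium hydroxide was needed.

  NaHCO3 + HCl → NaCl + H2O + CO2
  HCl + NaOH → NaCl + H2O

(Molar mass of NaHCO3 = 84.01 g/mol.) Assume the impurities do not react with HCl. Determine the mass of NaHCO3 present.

n(HCl) added = 0.02479 × 0.4573 = 0.01134 mol
n(NaOH) used in back-titration = 0.01067 × 0.2958 = 3.156 × 10^-3 mol
n(HCl) left over = 3.156 × 10^-3 mol (1:1 ratio)
n(HCl) consumed by analyte = 0.01134 − 3.156 × 10^-3 = 8.180 × 10^-3 mol
n(NaHCO3) = 8.180 × 10^-3 mol (1:1 ratio)
mass of NaHCO3 = 8.180 × 10^-3 × 84.01 = 0.6872 g

0.6872 g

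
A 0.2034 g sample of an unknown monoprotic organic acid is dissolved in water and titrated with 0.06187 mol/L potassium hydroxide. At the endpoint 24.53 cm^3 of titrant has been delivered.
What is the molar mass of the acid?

n(KOH) = 0.02453 L × 0.06187 mol/L = 1.518 × 10^-3 mol
n(HA) = 1.518 × 10^-3 mol (1:1 ratio)
M = m / n = 0.2034 g / 1.518 × 10^-3 mol = 134.0 g/mol

134.0 g/mol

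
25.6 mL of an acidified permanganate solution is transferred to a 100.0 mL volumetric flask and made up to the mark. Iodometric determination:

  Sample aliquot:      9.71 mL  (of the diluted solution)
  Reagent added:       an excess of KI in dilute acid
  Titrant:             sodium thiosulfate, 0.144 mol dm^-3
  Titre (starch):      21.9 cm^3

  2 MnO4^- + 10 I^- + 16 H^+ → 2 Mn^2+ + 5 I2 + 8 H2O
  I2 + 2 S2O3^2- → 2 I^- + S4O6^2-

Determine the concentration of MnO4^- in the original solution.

n(S2O3^2-) = 0.0219 × 0.144 = 3.15 × 10^-3 mol
n(I2) = n(S2O3^2-)/2 = 1.58 × 10^-3 mol
From the 2:5 ratio, n(MnO4^-) in the aliquot = 2/5 × 1.58 × 10^-3 = 6.31 × 10^-4 mol
[MnO4^-]_dilute = 6.31 × 10^-4 / 0.00971 = 0.0650 mol/L
[MnO4^-]_original = 0.0650 × 100.0/25.6 = 0.254 mol/L

0.254 mol/L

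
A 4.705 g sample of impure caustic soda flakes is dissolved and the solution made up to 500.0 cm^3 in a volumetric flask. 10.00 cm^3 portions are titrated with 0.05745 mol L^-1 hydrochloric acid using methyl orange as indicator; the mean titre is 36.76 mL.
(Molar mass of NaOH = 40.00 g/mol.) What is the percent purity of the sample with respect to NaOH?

NaOH + HCl → NaCl + H2O
n(HCl) per titration = 0.03676 × 0.05745 = 2.112 × 10^-3 mol
n(NaOH) in each aliquot = 2.112 × 10^-3 mol (1:1 ratio)
n(NaOH) in the whole flask = 2.112 × 10^-3 × 500.0/10.00 = 0.1056 mol
mass of NaOH = 0.1056 × 40.00 = 4.224 g
% NaOH = 4.224 / 4.705 × 100 = 89.77 %

89.77 %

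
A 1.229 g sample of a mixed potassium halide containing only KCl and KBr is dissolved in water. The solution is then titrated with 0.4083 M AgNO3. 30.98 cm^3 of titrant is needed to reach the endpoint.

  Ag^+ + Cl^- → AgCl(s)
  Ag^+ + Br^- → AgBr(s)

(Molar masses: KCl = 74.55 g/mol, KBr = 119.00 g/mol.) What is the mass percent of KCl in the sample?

n(AgNO3) = 0.03098 × 0.4083 = 0.01265 mol
Let x = n(KCl), y = n(KBr).
Titrant: 1x + 1y = 0.01265;  mass: 74.55x + 119.00y = 1.229
Solving, x = 6.215 × 10^-3 mol, y = 6.434 × 10^-3 mol
mass of KCl = 6.215 × 10^-3 × 74.55 = 0.4633 g
% KCl = 0.4633 / 1.229 × 100 = 37.70 %

37.70 %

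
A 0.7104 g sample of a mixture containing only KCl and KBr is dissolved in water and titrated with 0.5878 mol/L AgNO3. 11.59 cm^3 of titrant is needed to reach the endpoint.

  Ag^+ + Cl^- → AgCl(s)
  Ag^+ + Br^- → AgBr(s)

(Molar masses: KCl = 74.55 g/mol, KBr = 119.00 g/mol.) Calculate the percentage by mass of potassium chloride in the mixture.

n(AgNO3) = 0.01159 × 0.5878 = 6.813 × 10^-3 mol
Let x = n(KCl), y = n(KBr).
Titrant: 1x + 1y = 6.813 × 10^-3;  mass: 74.55x + 119.00y = 0.7104
Solving, x = 2.256 × 10^-3 mol, y = 4.556 × 10^-3 mol
mass of KCl = 2.256 × 10^-3 × 74.55 = 0.1682 g
% KCl = 0.1682 / 0.7104 × 100 = 23.68 %

23.68 %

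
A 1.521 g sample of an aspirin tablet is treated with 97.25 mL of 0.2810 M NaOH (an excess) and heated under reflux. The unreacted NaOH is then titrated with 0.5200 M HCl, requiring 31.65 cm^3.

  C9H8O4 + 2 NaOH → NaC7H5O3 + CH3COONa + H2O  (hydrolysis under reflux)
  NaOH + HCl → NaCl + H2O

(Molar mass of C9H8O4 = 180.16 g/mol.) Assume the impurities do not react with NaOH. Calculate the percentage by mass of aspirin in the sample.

64.37 %

n(NaOH) added = 0.09725 × 0.2810 = 0.02733 mol
n(HCl) used in back-titration = 0.03165 × 0.5200 = 0.01646 mol
n(NaOH) left over = 0.01646 mol (1:1 ratio)
n(NaOH) consumed by analyte = 0.02733 − 0.01646 = 0.01087 mol
From the 1:2 ratio, n(C9H8O4) = 1/2 × 0.01087 = 5.435 × 10^-3 mol
mass of C9H8O4 = 5.435 × 10^-3 × 180.16 = 0.9791 g
% C9H8O4 = 0.9791 / 1.521 × 100 = 64.37 %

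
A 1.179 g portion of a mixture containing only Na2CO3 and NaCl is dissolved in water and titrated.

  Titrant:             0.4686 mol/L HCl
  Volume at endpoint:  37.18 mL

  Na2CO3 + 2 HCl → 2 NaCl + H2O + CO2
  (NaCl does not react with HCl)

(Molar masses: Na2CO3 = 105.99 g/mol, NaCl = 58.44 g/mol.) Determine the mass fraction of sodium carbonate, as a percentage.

78.31 %

n(HCl) = 0.03718 × 0.4686 = 0.01742 mol
Let x = n(Na2CO3), y = n(NaCl).
Titrant: 2x = 0.01742;  mass: 105.99x + 58.44y = 1.179
Solving, x = 8.711 × 10^-3 mol, y = 4.375 × 10^-3 mol
mass of Na2CO3 = 8.711 × 10^-3 × 105.99 = 0.9233 g
% Na2CO3 = 0.9233 / 1.179 × 100 = 78.31 %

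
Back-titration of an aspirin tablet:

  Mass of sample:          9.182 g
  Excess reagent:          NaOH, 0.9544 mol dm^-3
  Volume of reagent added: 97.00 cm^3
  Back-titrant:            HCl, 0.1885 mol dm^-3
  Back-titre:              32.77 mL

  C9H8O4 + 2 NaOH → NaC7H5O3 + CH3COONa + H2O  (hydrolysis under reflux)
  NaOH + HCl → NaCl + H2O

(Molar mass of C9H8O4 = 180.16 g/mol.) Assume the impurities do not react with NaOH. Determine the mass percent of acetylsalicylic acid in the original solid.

84.76 %

n(NaOH) added = 0.09700 × 0.9544 = 0.09258 mol
n(HCl) used in back-titration = 0.03277 × 0.1885 = 6.177 × 10^-3 mol
n(NaOH) left over = 6.177 × 10^-3 mol (1:1 ratio)
n(NaOH) consumed by analyte = 0.09258 − 6.177 × 10^-3 = 0.08640 mol
From the 1:2 ratio, n(C9H8O4) = 1/2 × 0.08640 = 0.04320 mol
mass of C9H8O4 = 0.04320 × 180.16 = 7.783 g
% C9H8O4 = 7.783 / 9.182 × 100 = 84.76 %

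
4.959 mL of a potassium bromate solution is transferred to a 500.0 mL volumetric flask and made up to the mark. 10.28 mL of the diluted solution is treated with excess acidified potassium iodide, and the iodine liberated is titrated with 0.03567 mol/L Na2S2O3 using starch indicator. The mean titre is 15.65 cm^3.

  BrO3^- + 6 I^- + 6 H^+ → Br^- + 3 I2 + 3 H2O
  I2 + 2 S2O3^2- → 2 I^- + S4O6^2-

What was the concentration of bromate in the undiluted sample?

n(S2O3^2-) = 0.01565 × 0.03567 = 5.582 × 10^-4 mol
n(I2) = n(S2O3^2-)/2 = 2.791 × 10^-4 mol
From the 1:3 ratio, n(BrO3^-) in the aliquot = 1/3 × 2.791 × 10^-4 = 9.304 × 10^-5 mol
[BrO3^-]_dilute = 9.304 × 10^-5 / 0.01028 = 0.009051 mol/L
[BrO3^-]_original = 0.009051 × 500.0/4.959 = 0.9125 mol/L

0.9125 mol/L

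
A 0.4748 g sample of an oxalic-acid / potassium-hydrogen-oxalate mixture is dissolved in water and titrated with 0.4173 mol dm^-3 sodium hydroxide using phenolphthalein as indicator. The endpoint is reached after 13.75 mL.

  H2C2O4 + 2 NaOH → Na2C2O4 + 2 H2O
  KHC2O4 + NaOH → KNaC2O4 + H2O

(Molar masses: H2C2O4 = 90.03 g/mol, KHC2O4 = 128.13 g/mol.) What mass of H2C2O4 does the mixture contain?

n(NaOH) = 0.01375 × 0.4173 = 5.738 × 10^-3 mol
Let x = n(H2C2O4), y = n(KHC2O4).
Titrant: 2x + 1y = 5.738 × 10^-3;  mass: 90.03x + 128.13y = 0.4748
Solving, x = 1.566 × 10^-3 mol, y = 2.605 × 10^-3 mol
mass of H2C2O4 = 1.566 × 10^-3 × 90.03 = 0.1410 g

0.1410 g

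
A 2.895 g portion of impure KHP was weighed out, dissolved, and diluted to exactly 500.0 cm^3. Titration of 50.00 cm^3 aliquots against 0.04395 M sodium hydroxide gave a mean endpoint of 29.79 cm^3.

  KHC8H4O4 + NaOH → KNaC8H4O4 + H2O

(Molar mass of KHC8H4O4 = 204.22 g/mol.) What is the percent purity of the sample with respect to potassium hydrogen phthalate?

n(NaOH) per titration = 0.02979 × 0.04395 = 1.309 × 10^-3 mol
n(KHC8H4O4) in each aliquot = 1.309 × 10^-3 mol (1:1 ratio)
n(KHC8H4O4) in the whole flask = 1.309 × 10^-3 × 500.0/50.00 = 0.01309 mol
mass of KHC8H4O4 = 0.01309 × 204.22 = 2.674 g
% KHC8H4O4 = 2.674 / 2.895 × 100 = 92.36 %

92.36 %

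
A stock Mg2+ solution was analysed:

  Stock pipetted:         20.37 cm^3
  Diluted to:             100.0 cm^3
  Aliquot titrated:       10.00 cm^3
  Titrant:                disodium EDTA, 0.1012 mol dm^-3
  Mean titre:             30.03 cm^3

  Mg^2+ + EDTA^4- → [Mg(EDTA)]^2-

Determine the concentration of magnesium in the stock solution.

1.492 mol/L

n(EDTA) = 0.03003 × 0.1012 = 3.039 × 10^-3 mol
n(Mg2+) in the aliquot = 3.039 × 10^-3 mol (1:1 ratio)
[Mg2+]_dilute = 3.039 × 10^-3 / 0.01000 = 0.3039 mol/L
Dilution factor = 100.0 / 20.37 = 4.909
[Mg2+]_stock = 0.3039 × 4.909 = 1.492 mol/L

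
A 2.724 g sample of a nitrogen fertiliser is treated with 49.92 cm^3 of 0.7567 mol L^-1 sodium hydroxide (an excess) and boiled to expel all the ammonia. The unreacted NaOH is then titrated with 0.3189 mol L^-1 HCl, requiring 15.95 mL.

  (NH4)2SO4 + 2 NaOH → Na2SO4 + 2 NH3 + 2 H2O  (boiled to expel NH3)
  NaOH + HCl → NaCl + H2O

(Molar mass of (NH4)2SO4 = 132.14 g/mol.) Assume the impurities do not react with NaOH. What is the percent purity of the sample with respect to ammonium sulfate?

n(NaOH) added = 0.04992 × 0.7567 = 0.03777 mol
n(HCl) used in back-titration = 0.01595 × 0.3189 = 5.086 × 10^-3 mol
n(NaOH) left over = 5.086 × 10^-3 mol (1:1 ratio)
n(NaOH) consumed by analyte = 0.03777 − 5.086 × 10^-3 = 0.03269 mol
From the 1:2 ratio, n((NH4)2SO4) = 1/2 × 0.03269 = 0.01634 mol
mass of (NH4)2SO4 = 0.01634 × 132.14 = 2.160 g
% (NH4)2SO4 = 2.160 / 2.724 × 100 = 79.28 %

79.28 %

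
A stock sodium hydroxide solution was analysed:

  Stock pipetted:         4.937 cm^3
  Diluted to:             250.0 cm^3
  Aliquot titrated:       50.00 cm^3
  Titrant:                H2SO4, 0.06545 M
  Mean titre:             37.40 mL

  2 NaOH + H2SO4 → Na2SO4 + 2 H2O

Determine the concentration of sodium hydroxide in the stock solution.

4.958 M

n(H2SO4) = 0.03740 × 0.06545 = 2.448 × 10^-3 mol
From the 2:1 ratio, n(NaOH) in the aliquot = 2/1 × 2.448 × 10^-3 = 4.896 × 10^-3 mol
[NaOH]_dilute = 4.896 × 10^-3 / 0.05000 = 0.09791 mol/L
Dilution factor = 250.0 / 4.937 = 50.64
[NaOH]_stock = 0.09791 × 50.64 = 4.958 mol/L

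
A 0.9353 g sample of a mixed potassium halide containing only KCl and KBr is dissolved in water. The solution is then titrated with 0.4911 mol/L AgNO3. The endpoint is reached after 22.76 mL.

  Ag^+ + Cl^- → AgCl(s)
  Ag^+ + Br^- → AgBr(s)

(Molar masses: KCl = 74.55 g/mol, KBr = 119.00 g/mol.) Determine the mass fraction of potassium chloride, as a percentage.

70.80 %

n(AgNO3) = 0.02276 × 0.4911 = 0.01118 mol
Let x = n(KCl), y = n(KBr).
Titrant: 1x + 1y = 0.01118;  mass: 74.55x + 119.00y = 0.9353
Solving, x = 8.882 × 10^-3 mol, y = 2.295 × 10^-3 mol
mass of KCl = 8.882 × 10^-3 × 74.55 = 0.6622 g
% KCl = 0.6622 / 0.9353 × 100 = 70.80 %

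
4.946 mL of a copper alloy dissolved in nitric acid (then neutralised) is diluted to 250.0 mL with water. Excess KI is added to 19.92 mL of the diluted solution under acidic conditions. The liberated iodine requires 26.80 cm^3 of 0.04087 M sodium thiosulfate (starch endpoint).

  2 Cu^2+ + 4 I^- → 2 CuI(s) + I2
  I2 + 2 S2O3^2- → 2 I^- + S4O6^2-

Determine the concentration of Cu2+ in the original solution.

2.779 M

n(S2O3^2-) = 0.02680 × 0.04087 = 1.095 × 10^-3 mol
n(I2) = n(S2O3^2-)/2 = 5.477 × 10^-4 mol
From the 2:1 ratio, n(Cu2+) in the aliquot = 2/1 × 5.477 × 10^-4 = 1.095 × 10^-3 mol
[Cu2+]_dilute = 1.095 × 10^-3 / 0.01992 = 0.05499 mol/L
[Cu2+]_original = 0.05499 × 250.0/4.946 = 2.779 mol/L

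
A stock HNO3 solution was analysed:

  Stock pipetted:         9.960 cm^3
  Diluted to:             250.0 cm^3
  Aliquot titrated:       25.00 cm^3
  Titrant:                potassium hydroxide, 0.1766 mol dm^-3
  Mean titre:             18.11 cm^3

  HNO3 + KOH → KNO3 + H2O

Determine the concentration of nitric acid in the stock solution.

3.211 mol/L

n(KOH) = 0.01811 × 0.1766 = 3.198 × 10^-3 mol
n(HNO3) in the aliquot = 3.198 × 10^-3 mol (1:1 ratio)
[HNO3]_dilute = 3.198 × 10^-3 / 0.02500 = 0.1279 mol/L
Dilution factor = 250.0 / 9.960 = 25.10
[HNO3]_stock = 0.1279 × 25.10 = 3.211 mol/L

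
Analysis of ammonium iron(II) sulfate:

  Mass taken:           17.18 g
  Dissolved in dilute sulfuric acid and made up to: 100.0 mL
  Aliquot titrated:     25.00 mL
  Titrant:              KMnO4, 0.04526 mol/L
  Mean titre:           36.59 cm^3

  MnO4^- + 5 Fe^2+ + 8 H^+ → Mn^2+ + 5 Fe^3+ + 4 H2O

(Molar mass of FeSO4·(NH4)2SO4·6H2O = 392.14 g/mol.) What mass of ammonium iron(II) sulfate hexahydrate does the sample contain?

n(KMnO4) per titration = 0.03659 × 0.04526 = 1.656 × 10^-3 mol
From the 5:1 ratio, n(FeSO4·(NH4)2SO4·6H2O) in each aliquot = 5/1 × 1.656 × 10^-3 = 8.280 × 10^-3 mol
n(FeSO4·(NH4)2SO4·6H2O) in the whole flask = 8.280 × 10^-3 × 100.0/25.00 = 0.03312 mol
mass of FeSO4·(NH4)2SO4·6H2O = 0.03312 × 392.14 = 12.99 g

12.99 g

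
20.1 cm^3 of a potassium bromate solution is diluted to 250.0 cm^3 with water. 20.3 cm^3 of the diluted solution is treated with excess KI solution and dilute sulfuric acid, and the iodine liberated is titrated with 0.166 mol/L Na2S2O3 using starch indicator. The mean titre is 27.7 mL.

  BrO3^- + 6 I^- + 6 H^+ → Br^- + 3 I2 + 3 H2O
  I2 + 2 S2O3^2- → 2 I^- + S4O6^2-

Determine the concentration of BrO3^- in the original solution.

0.470 mol/L

n(S2O3^2-) = 0.0277 × 0.166 = 4.60 × 10^-3 mol
n(I2) = n(S2O3^2-)/2 = 2.30 × 10^-3 mol
From the 1:3 ratio, n(BrO3^-) in the aliquot = 1/3 × 2.30 × 10^-3 = 7.66 × 10^-4 mol
[BrO3^-]_dilute = 7.66 × 10^-4 / 0.0203 = 0.0378 mol/L
[BrO3^-]_original = 0.0378 × 250.0/20.1 = 0.470 mol/L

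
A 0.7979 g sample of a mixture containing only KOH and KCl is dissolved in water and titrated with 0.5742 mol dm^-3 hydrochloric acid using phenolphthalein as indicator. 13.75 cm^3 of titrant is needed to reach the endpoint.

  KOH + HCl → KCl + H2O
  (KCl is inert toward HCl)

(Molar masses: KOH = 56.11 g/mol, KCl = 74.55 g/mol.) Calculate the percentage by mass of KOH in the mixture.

55.52 %

n(HCl) = 0.01375 × 0.5742 = 7.895 × 10^-3 mol
Let x = n(KOH), y = n(KCl).
Titrant: 1x = 7.895 × 10^-3;  mass: 56.11x + 74.55y = 0.7979
Solving, x = 7.895 × 10^-3 mol, y = 4.761 × 10^-3 mol
mass of KOH = 7.895 × 10^-3 × 56.11 = 0.4430 g
% KOH = 0.4430 / 0.7979 × 100 = 55.52 %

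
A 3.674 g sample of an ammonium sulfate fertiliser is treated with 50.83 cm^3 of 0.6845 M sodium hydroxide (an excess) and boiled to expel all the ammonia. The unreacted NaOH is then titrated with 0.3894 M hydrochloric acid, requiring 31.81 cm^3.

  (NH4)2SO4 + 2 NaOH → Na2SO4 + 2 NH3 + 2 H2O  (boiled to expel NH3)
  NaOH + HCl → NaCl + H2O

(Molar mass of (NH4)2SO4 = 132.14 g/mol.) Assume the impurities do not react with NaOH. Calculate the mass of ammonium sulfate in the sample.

1.480 g

n(NaOH) added = 0.05083 × 0.6845 = 0.03479 mol
n(HCl) used in back-titration = 0.03181 × 0.3894 = 0.01239 mol
n(NaOH) left over = 0.01239 mol (1:1 ratio)
n(NaOH) consumed by analyte = 0.03479 − 0.01239 = 0.02241 mol
From the 1:2 ratio, n((NH4)2SO4) = 1/2 × 0.02241 = 0.01120 mol
mass of (NH4)2SO4 = 0.01120 × 132.14 = 1.480 g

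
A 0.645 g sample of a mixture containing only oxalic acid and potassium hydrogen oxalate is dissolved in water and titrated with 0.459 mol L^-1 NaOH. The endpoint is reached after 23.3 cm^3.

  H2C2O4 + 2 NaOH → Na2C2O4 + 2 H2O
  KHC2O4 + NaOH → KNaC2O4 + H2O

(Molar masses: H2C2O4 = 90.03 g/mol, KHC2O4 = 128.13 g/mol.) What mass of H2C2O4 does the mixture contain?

0.393 g

n(NaOH) = 0.0233 × 0.459 = 0.0107 mol
Let x = n(H2C2O4), y = n(KHC2O4).
Titrant: 2x + 1y = 0.0107;  mass: 90.03x + 128.13y = 0.645
Solving, x = 4.36 × 10^-3 mol, y = 1.97 × 10^-3 mol
mass of H2C2O4 = 4.36 × 10^-3 × 90.03 = 0.393 g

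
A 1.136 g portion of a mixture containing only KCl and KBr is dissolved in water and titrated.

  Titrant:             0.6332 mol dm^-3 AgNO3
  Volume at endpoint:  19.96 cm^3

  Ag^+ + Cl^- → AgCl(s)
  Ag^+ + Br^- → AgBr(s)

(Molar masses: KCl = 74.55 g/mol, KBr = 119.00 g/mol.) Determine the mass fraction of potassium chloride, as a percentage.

54.33 %

n(AgNO3) = 0.01996 × 0.6332 = 0.01264 mol
Let x = n(KCl), y = n(KBr).
Titrant: 1x + 1y = 0.01264;  mass: 74.55x + 119.00y = 1.136
Solving, x = 8.279 × 10^-3 mol, y = 4.360 × 10^-3 mol
mass of KCl = 8.279 × 10^-3 × 74.55 = 0.6172 g
% KCl = 0.6172 / 1.136 × 100 = 54.33 %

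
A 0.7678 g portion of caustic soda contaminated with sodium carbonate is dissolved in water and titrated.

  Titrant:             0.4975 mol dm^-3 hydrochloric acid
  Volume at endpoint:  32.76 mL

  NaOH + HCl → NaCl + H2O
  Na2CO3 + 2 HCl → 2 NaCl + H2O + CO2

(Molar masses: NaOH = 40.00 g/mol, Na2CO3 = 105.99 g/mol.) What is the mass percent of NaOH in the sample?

n(HCl) = 0.03276 × 0.4975 = 0.01630 mol
Let x = n(NaOH), y = n(Na2CO3).
Titrant: 1x + 2y = 0.01630;  mass: 40.00x + 105.99y = 0.7678
Solving, x = 7.381 × 10^-3 mol, y = 4.458 × 10^-3 mol
mass of NaOH = 7.381 × 10^-3 × 40.00 = 0.2952 g
% NaOH = 0.2952 / 0.7678 × 100 = 38.45 %

38.45 %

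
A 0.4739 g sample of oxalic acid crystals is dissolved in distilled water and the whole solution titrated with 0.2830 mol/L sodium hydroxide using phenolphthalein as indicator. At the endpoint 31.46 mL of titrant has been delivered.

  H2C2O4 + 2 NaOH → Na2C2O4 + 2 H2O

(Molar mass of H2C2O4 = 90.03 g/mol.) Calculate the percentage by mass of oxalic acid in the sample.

84.57 %

n(NaOH) = 0.03146 L × 0.2830 mol/L = 8.903 × 10^-3 mol
From the 1:2 ratio, n(H2C2O4) = 1/2 × 8.903 × 10^-3 = 4.452 × 10^-3 mol
mass of H2C2O4 = 4.452 × 10^-3 × 90.03 g/mol = 0.4008 g
% H2C2O4 = 0.4008 / 0.4739 × 100 = 84.57 %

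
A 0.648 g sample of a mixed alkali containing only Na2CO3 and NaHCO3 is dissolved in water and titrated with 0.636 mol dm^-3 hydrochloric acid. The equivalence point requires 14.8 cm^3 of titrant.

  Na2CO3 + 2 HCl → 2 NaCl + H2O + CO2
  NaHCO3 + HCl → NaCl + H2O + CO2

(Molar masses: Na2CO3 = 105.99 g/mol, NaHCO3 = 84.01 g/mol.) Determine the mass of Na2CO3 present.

0.244 g

n(HCl) = 0.0148 × 0.636 = 9.41 × 10^-3 mol
Let x = n(Na2CO3), y = n(NaHCO3).
Titrant: 2x + 1y = 9.41 × 10^-3;  mass: 105.99x + 84.01y = 0.648
Solving, x = 2.30 × 10^-3 mol, y = 4.81 × 10^-3 mol
mass of Na2CO3 = 2.30 × 10^-3 × 105.99 = 0.244 g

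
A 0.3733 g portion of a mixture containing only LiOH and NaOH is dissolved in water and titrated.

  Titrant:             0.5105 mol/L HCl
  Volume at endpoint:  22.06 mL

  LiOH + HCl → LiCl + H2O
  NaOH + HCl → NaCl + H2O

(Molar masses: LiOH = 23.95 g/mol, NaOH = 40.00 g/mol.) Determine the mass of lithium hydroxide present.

0.1151 g

n(HCl) = 0.02206 × 0.5105 = 0.01126 mol
Let x = n(LiOH), y = n(NaOH).
Titrant: 1x + 1y = 0.01126;  mass: 23.95x + 40.00y = 0.3733
Solving, x = 4.808 × 10^-3 mol, y = 6.454 × 10^-3 mol
mass of LiOH = 4.808 × 10^-3 × 23.95 = 0.1151 g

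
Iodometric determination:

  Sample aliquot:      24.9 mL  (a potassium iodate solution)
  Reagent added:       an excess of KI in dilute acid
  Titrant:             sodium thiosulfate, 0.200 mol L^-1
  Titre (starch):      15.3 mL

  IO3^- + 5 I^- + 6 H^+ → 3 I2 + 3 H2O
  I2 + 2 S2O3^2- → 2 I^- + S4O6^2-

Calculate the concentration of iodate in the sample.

0.0205 mol/L

n(S2O3^2-) = 0.0153 × 0.200 = 3.06 × 10^-3 mol
n(I2) = n(S2O3^2-)/2 = 1.53 × 10^-3 mol
From the 1:3 ratio, n(IO3^-) in the aliquot = 1/3 × 1.53 × 10^-3 = 5.10 × 10^-4 mol
[IO3^-] = 5.10 × 10^-4 / 0.0249 = 0.0205 mol/L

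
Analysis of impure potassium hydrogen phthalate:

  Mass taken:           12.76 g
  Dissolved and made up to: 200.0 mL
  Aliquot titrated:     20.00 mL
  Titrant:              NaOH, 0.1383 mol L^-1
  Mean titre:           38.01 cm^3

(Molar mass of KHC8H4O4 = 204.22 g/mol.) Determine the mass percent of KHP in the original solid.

84.13 %

KHC8H4O4 + NaOH → KNaC8H4O4 + H2O
n(NaOH) per titration = 0.03801 × 0.1383 = 5.257 × 10^-3 mol
n(KHC8H4O4) in each aliquot = 5.257 × 10^-3 mol (1:1 ratio)
n(KHC8H4O4) in the whole flask = 5.257 × 10^-3 × 200.0/20.00 = 0.05257 mol
mass of KHC8H4O4 = 0.05257 × 204.22 = 10.74 g
% KHC8H4O4 = 10.74 / 12.76 × 100 = 84.13 %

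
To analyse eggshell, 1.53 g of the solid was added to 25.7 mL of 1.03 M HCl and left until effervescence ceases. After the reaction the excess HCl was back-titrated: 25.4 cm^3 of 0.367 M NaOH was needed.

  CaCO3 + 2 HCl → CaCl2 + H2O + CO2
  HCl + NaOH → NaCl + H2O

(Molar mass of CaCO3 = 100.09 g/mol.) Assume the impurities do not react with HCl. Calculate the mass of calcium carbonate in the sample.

n(HCl) added = 0.0257 × 1.03 = 0.0265 mol
n(NaOH) used in back-titration = 0.0254 × 0.367 = 9.32 × 10^-3 mol
n(HCl) left over = 9.32 × 10^-3 mol (1:1 ratio)
n(HCl) consumed by analyte = 0.0265 − 9.32 × 10^-3 = 0.0171 mol
From the 1:2 ratio, n(CaCO3) = 1/2 × 0.0171 = 8.57 × 10^-3 mol
mass of CaCO3 = 8.57 × 10^-3 × 100.09 = 0.858 g

0.858 g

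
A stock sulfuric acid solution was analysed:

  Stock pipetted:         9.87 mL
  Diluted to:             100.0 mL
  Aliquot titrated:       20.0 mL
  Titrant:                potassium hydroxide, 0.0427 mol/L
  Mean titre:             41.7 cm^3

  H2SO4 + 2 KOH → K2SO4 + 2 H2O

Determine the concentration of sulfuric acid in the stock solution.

n(KOH) = 0.0417 × 0.0427 = 1.78 × 10^-3 mol
From the 1:2 ratio, n(H2SO4) in the aliquot = 1/2 × 1.78 × 10^-3 = 8.90 × 10^-4 mol
[H2SO4]_dilute = 8.90 × 10^-4 / 0.0200 = 0.0445 mol/L
Dilution factor = 100.0 / 9.87 = 10.13
[H2SO4]_stock = 0.0445 × 10.13 = 0.451 mol/L

0.451 mol/L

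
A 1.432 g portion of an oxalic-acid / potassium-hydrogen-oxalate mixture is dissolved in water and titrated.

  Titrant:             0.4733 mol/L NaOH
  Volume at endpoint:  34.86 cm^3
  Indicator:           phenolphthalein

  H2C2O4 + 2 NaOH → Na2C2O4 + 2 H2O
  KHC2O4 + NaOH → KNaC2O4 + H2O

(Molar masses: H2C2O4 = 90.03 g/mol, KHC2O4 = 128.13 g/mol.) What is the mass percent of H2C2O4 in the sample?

25.80 %

n(NaOH) = 0.03486 × 0.4733 = 0.01650 mol
Let x = n(H2C2O4), y = n(KHC2O4).
Titrant: 2x + 1y = 0.01650;  mass: 90.03x + 128.13y = 1.432
Solving, x = 4.103 × 10^-3 mol, y = 8.293 × 10^-3 mol
mass of H2C2O4 = 4.103 × 10^-3 × 90.03 = 0.3694 g
% H2C2O4 = 0.3694 / 1.432 × 100 = 25.80 %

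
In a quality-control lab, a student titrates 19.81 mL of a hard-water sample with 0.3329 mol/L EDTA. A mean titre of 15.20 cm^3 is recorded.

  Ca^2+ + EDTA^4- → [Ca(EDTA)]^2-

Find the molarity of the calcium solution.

n(EDTA) = 0.01520 L × 0.3329 mol/L = 5.060 × 10^-3 mol
n(Ca2+) = 5.060 × 10^-3 mol (1:1 mole ratio)
[Ca2+] = 5.060 × 10^-3 mol / 0.01981 L = 0.2554 mol/L

0.2554 mol/L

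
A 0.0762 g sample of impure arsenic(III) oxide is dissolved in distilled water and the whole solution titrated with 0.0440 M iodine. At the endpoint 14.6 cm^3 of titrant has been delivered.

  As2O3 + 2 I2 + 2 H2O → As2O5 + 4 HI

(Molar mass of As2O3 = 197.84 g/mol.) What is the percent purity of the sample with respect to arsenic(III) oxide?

n(I2) = 0.0146 L × 0.0440 mol/L = 6.42 × 10^-4 mol
From the 1:2 ratio, n(As2O3) = 1/2 × 6.42 × 10^-4 = 3.21 × 10^-4 mol
mass of As2O3 = 3.21 × 10^-4 × 197.84 g/mol = 0.0635 g
% As2O3 = 0.0635 / 0.0762 × 100 = 83.4 %

83.4 %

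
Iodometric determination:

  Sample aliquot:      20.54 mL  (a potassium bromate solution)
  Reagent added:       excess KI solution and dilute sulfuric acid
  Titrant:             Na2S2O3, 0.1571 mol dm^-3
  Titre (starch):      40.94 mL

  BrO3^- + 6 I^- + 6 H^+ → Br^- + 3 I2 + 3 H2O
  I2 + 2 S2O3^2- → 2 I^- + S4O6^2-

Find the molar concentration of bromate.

n(S2O3^2-) = 0.04094 × 0.1571 = 6.432 × 10^-3 mol
n(I2) = n(S2O3^2-)/2 = 3.216 × 10^-3 mol
From the 1:3 ratio, n(BrO3^-) in the aliquot = 1/3 × 3.216 × 10^-3 = 1.072 × 10^-3 mol
[BrO3^-] = 1.072 × 10^-3 / 0.02054 = 0.05219 mol/L

0.05219 mol/L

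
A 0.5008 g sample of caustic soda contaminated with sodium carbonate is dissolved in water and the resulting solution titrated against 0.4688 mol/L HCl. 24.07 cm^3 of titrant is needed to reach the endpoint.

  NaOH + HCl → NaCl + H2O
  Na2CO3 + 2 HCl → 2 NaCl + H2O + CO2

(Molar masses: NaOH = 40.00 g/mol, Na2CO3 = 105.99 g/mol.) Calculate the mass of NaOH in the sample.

n(HCl) = 0.02407 × 0.4688 = 0.01128 mol
Let x = n(NaOH), y = n(Na2CO3).
Titrant: 1x + 2y = 0.01128;  mass: 40.00x + 105.99y = 0.5008
Solving, x = 7.480 × 10^-3 mol, y = 1.902 × 10^-3 mol
mass of NaOH = 7.480 × 10^-3 × 40.00 = 0.2992 g

0.2992 g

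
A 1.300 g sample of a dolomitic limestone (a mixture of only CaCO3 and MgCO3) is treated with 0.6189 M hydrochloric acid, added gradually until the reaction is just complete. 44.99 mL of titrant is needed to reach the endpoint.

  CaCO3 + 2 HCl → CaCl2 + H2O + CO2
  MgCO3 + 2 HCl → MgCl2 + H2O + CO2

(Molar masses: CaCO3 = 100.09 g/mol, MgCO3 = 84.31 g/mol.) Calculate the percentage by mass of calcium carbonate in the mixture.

n(HCl) = 0.04499 × 0.6189 = 0.02784 mol
Let x = n(CaCO3), y = n(MgCO3).
Titrant: 2x + 2y = 0.02784;  mass: 100.09x + 84.31y = 1.300
Solving, x = 7.999 × 10^-3 mol, y = 5.923 × 10^-3 mol
mass of CaCO3 = 7.999 × 10^-3 × 100.09 = 0.8006 g
% CaCO3 = 0.8006 / 1.300 × 100 = 61.59 %

61.59 %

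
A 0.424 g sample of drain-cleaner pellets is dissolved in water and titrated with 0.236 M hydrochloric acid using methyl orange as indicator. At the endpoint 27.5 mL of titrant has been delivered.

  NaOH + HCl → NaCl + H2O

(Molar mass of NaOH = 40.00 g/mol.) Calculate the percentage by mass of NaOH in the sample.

61.2 %

n(HCl) = 0.0275 L × 0.236 mol/L = 6.49 × 10^-3 mol
n(NaOH) = 6.49 × 10^-3 mol (1:1 ratio)
mass of NaOH = 6.49 × 10^-3 × 40.00 g/mol = 0.260 g
% NaOH = 0.260 / 0.424 × 100 = 61.2 %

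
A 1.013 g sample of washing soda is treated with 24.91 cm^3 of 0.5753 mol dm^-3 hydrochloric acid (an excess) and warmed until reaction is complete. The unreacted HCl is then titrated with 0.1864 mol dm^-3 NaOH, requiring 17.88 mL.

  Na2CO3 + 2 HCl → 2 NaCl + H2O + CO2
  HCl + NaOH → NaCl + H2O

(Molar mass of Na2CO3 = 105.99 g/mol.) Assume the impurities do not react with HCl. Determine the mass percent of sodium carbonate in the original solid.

57.54 %

n(HCl) added = 0.02491 × 0.5753 = 0.01433 mol
n(NaOH) used in back-titration = 0.01788 × 0.1864 = 3.333 × 10^-3 mol
n(HCl) left over = 3.333 × 10^-3 mol (1:1 ratio)
n(HCl) consumed by analyte = 0.01433 − 3.333 × 10^-3 = 0.01100 mol
From the 1:2 ratio, n(Na2CO3) = 1/2 × 0.01100 = 5.499 × 10^-3 mol
mass of Na2CO3 = 5.499 × 10^-3 × 105.99 = 0.5828 g
% Na2CO3 = 0.5828 / 1.013 × 100 = 57.54 %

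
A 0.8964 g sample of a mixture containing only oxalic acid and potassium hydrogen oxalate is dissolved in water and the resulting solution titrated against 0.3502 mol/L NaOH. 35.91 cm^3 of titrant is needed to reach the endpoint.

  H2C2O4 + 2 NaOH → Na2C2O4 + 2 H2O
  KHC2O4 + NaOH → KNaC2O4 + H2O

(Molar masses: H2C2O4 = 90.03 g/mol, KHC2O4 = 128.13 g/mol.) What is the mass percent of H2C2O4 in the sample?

n(NaOH) = 0.03591 × 0.3502 = 0.01258 mol
Let x = n(H2C2O4), y = n(KHC2O4).
Titrant: 2x + 1y = 0.01258;  mass: 90.03x + 128.13y = 0.8964
Solving, x = 4.301 × 10^-3 mol, y = 3.974 × 10^-3 mol
mass of H2C2O4 = 4.301 × 10^-3 × 90.03 = 0.3872 g
% H2C2O4 = 0.3872 / 0.8964 × 100 = 43.20 %

43.20 %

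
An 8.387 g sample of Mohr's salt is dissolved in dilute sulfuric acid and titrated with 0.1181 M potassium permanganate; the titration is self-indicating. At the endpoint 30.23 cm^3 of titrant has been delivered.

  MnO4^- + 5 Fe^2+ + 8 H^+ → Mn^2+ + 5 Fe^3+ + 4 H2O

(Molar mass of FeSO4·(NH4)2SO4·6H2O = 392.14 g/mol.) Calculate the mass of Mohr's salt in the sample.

n(KMnO4) = 0.03023 L × 0.1181 mol/L = 3.570 × 10^-3 mol
From the 5:1 ratio, n(FeSO4·(NH4)2SO4·6H2O) = 5/1 × 3.570 × 10^-3 = 0.01785 mol
mass of FeSO4·(NH4)2SO4·6H2O = 0.01785 × 392.14 g/mol = 7.000 g

7.000 g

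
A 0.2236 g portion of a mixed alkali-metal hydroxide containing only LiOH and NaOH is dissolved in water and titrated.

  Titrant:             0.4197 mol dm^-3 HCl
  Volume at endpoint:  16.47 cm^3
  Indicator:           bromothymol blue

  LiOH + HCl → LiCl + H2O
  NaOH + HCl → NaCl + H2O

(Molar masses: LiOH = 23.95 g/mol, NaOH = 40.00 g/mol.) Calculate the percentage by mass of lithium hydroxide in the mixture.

35.30 %

n(HCl) = 0.01647 × 0.4197 = 6.912 × 10^-3 mol
Let x = n(LiOH), y = n(NaOH).
Titrant: 1x + 1y = 6.912 × 10^-3;  mass: 23.95x + 40.00y = 0.2236
Solving, x = 3.296 × 10^-3 mol, y = 3.617 × 10^-3 mol
mass of LiOH = 3.296 × 10^-3 × 23.95 = 0.07894 g
% LiOH = 0.07894 / 0.2236 × 100 = 35.30 %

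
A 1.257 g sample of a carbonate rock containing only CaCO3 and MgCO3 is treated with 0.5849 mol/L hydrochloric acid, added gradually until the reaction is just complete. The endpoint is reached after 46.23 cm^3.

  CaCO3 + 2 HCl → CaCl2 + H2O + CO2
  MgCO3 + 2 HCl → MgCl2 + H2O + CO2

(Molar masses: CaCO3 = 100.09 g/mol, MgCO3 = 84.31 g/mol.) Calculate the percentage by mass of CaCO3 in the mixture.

59.10 %

n(HCl) = 0.04623 × 0.5849 = 0.02704 mol
Let x = n(CaCO3), y = n(MgCO3).
Titrant: 2x + 2y = 0.02704;  mass: 100.09x + 84.31y = 1.257
Solving, x = 7.423 × 10^-3 mol, y = 6.097 × 10^-3 mol
mass of CaCO3 = 7.423 × 10^-3 × 100.09 = 0.7429 g
% CaCO3 = 0.7429 / 1.257 × 100 = 59.10 %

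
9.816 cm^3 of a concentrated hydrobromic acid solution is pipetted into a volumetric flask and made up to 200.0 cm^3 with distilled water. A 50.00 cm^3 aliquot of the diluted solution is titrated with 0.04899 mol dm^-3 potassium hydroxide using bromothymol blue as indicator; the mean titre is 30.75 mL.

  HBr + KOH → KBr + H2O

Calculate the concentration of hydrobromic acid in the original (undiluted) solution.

0.6139 mol/L

n(KOH) = 0.03075 × 0.04899 = 1.506 × 10^-3 mol
n(HBr) in the aliquot = 1.506 × 10^-3 mol (1:1 ratio)
[HBr]_dilute = 1.506 × 10^-3 / 0.05000 = 0.03013 mol/L
Dilution factor = 200.0 / 9.816 = 20.37
[HBr]_stock = 0.03013 × 20.37 = 0.6139 mol/L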